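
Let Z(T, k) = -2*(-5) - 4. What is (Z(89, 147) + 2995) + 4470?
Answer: 7471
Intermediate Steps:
Z(T, k) = 6 (Z(T, k) = 10 - 4 = 6)
(Z(89, 147) + 2995) + 4470 = (6 + 2995) + 4470 = 3001 + 4470 = 7471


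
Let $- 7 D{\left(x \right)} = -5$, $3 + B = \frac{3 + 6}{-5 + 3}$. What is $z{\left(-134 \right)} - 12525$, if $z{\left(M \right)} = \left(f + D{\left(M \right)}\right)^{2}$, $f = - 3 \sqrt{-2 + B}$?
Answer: $- \frac{1235779}{98} - \frac{15 i \sqrt{38}}{7} \approx -12610.0 - 13.209 i$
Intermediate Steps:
$B = - \frac{15}{2}$ ($B = -3 + \frac{3 + 6}{-5 + 3} = -3 + \frac{9}{-2} = -3 + 9 \left(- \frac{1}{2}\right) = -3 - \frac{9}{2} = - \frac{15}{2} \approx -7.5$)
$D{\left(x \right)} = \frac{5}{7}$ ($D{\left(x \right)} = \left(- \frac{1}{7}\right) \left(-5\right) = \frac{5}{7}$)
$f = - \frac{3 i \sqrt{38}}{2}$ ($f = - 3 \sqrt{-2 - \frac{15}{2}} = - 3 \sqrt{- \frac{19}{2}} = - 3 \frac{i \sqrt{38}}{2} = - \frac{3 i \sqrt{38}}{2} \approx - 9.2466 i$)
$z{\left(M \right)} = \left(\frac{5}{7} - \frac{3 i \sqrt{38}}{2}\right)^{2}$ ($z{\left(M \right)} = \left(- \frac{3 i \sqrt{38}}{2} + \frac{5}{7}\right)^{2} = \left(\frac{5}{7} - \frac{3 i \sqrt{38}}{2}\right)^{2}$)
$z{\left(-134 \right)} - 12525 = \frac{\left(10 - 21 i \sqrt{38}\right)^{2}}{196} - 12525 = -12525 + \frac{\left(10 - 21 i \sqrt{38}\right)^{2}}{196}$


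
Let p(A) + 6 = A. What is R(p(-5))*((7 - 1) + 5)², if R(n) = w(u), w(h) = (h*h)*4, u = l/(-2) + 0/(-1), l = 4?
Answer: 1936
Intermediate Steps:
p(A) = -6 + A
u = -2 (u = 4/(-2) + 0/(-1) = 4*(-½) + 0*(-1) = -2 + 0 = -2)
w(h) = 4*h² (w(h) = h²*4 = 4*h²)
R(n) = 16 (R(n) = 4*(-2)² = 4*4 = 16)
R(p(-5))*((7 - 1) + 5)² = 16*((7 - 1) + 5)² = 16*(6 + 5)² = 16*11² = 16*121 = 1936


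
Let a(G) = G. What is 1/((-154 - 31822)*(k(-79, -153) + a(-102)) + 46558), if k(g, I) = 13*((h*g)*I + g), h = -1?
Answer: 1/5060568318 ≈ 1.9761e-10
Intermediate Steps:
k(g, I) = 13*g - 13*I*g (k(g, I) = 13*((-g)*I + g) = 13*(-I*g + g) = 13*(g - I*g) = 13*g - 13*I*g)
1/((-154 - 31822)*(k(-79, -153) + a(-102)) + 46558) = 1/((-154 - 31822)*(13*(-79)*(1 - 1*(-153)) - 102) + 46558) = 1/(-31976*(13*(-79)*(1 + 153) - 102) + 46558) = 1/(-31976*(13*(-79)*154 - 102) + 46558) = 1/(-31976*(-158158 - 102) + 46558) = 1/(-31976*(-158260) + 46558) = 1/(5060521760 + 46558) = 1/5060568318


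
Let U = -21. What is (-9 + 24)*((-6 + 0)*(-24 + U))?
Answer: 4050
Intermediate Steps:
(-9 + 24)*((-6 + 0)*(-24 + U)) = (-9 + 24)*((-6 + 0)*(-24 - 21)) = 15*(-6*(-45)) = 15*270 = 4050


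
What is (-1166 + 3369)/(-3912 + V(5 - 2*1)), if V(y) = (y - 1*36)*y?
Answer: -2203/4011 ≈ -0.54924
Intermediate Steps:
V(y) = y*(-36 + y) (V(y) = (y - 36)*y = (-36 + y)*y = y*(-36 + y))
(-1166 + 3369)/(-3912 + V(5 - 2*1)) = (-1166 + 3369)/(-3912 + (5 - 2*1)*(-36 + (5 - 2*1))) = 2203/(-3912 + (5 - 2)*(-36 + (5 - 2))) = 2203/(-3912 + 3*(-36 + 3)) = 2203/(-3912 + 3*(-33)) = 2203/(-3912 - 99) = 2203/(-4011) = 2203*(-1/4011) = -2203/4011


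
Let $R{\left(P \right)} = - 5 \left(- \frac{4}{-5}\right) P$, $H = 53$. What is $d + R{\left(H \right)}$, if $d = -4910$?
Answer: $-5122$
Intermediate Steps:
$R{\left(P \right)} = - 4 P$ ($R{\left(P \right)} = - 5 \left(\left(-4\right) \left(- \frac{1}{5}\right)\right) P = \left(-5\right) \frac{4}{5} P = - 4 P$)
$d + R{\left(H \right)} = -4910 - 212 = -5122$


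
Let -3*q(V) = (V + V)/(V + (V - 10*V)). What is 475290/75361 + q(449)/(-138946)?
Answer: 792475656719/125653314072 ≈ 6.3068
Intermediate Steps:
q(V) = 1/12 (q(V) = -(V + V)/(3*(V + (V - 10*V))) = -2*V/(3*(V - 9*V)) = -2*V/(3*((-8*V))) = -2*V*(-1/(8*V))/3 = -⅓*(-¼) = 1/12)
475290/75361 + q(449)/(-138946) = 475290/75361 + (1/12)/(-138946) = 475290*(1/75361) + (1/12)*(-1/138946) = 475290/75361 - 1/1667352 = 792475656719/125653314072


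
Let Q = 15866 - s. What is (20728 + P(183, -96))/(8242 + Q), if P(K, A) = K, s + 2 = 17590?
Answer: 20911/6520 ≈ 3.2072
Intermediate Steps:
s = 17588 (s = -2 + 17590 = 17588)
Q = -1722 (Q = 15866 - 1*17588 = 15866 - 17588 = -1722)
(20728 + P(183, -96))/(8242 + Q) = (20728 + 183)/(8242 - 1722) = 20911/6520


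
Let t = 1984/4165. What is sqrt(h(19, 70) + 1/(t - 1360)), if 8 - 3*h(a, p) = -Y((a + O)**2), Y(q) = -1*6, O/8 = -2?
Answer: sqrt(2522651151)/61548 ≈ 0.81605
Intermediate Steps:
O = -16 (O = 8*(-2) = -16)
Y(q) = -6
h(a, p) = 2/3 (h(a, p) = 8/3 - (-1)*(-6)/3 = 8/3 - 1/3*6 = 8/3 - 2 = 2/3)
t = 1984/4165 (t = 1984*(1/4165) = 1984/4165 ≈ 0.47635)
sqrt(h(19, 70) + 1/(t - 1360)) = sqrt(2/3 + 1/(1984/4165 - 1360)) = sqrt(2/3 + 1/(-5662416/4165)) = sqrt(2/3 - 4165/5662416) = sqrt(3770779/5662416) = sqrt(2522651151)/61548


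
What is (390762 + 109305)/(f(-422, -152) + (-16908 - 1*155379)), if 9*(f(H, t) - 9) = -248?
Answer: -4500603/1550750 ≈ -2.9022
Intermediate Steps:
f(H, t) = -167/9 (f(H, t) = 9 + (1/9)*(-248) = 9 - 248/9 = -167/9)
(390762 + 109305)/(f(-422, -152) + (-16908 - 1*155379)) = (390762 + 109305)/(-167/9 + (-16908 - 1*155379)) = 500067/(-167/9 + (-16908 - 155379)) = 500067/(-167/9 - 172287) = 500067/(-1550750/9) = 500067*(-9/1550750) = -4500603/1550750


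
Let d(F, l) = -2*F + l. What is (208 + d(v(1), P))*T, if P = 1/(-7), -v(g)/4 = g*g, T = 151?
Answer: 228161/7 ≈ 32594.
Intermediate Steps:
v(g) = -4*g² (v(g) = -4*g*g = -4*g²)
P = -⅐ ≈ -0.14286
d(F, l) = l - 2*F
(208 + d(v(1), P))*T = (208 + (-⅐ - (-8)*1²))*151 = (208 + (-⅐ - (-8)))*151 = (208 + (-⅐ - 2*(-4)))*151 = (208 + (-⅐ + 8))*151 = (208 + 55/7)*151 = (1511/7)*151 = 228161/7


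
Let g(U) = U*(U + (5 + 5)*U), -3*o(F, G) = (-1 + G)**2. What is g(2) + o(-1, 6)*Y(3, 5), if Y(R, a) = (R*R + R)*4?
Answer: -356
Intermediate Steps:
o(F, G) = -(-1 + G)**2/3
g(U) = 11*U**2 (g(U) = U*(U + 10*U) = U*(11*U) = 11*U**2)
Y(R, a) = 4*R + 4*R**2 (Y(R, a) = (R**2 + R)*4 = (R + R**2)*4 = 4*R + 4*R**2)
g(2) + o(-1, 6)*Y(3, 5) = 11*2**2 + (-(-1 + 6)**2/3)*(4*3*(1 + 3)) = 11*4 + (-1/3*5**2)*(4*3*4) = 44 - 1/3*25*48 = 44 - 25/3*48 = 44 - 400 = -356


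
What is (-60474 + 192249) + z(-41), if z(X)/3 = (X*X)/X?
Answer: 131652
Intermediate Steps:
z(X) = 3*X (z(X) = 3*((X*X)/X) = 3*(X²/X) = 3*X)
(-60474 + 192249) + z(-41) = (-60474 + 192249) + 3*(-41) = 131775 - 123 = 131652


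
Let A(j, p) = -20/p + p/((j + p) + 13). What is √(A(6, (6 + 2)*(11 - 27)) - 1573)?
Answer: I*√1195072294/872 ≈ 39.644*I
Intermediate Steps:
A(j, p) = -20/p + p/(13 + j + p)
√(A(6, (6 + 2)*(11 - 27)) - 1573) = √((-260 + ((6 + 2)*(11 - 27))² - 20*6 - 20*(6 + 2)*(11 - 27))/((((6 + 2)*(11 - 27)))*(13 + 6 + (6 + 2)*(11 - 27))) - 1573) = √((-260 + (8*(-16))² - 120 - 160*(-16))/(((8*(-16)))*(13 + 6 + 8*(-16))) - 1573) = √((-260 + (-128)² - 120 - 20*(-128))/((-128)*(13 + 6 - 128)) - 1573) = √(-1/128*(-260 + 16384 - 120 + 2560)/(-109) - 1573) = √(-1/128*(-1/109)*18564 - 1573) = √(4641/3488 - 1573) = √(-5481983/3488) = I*√1195072294/872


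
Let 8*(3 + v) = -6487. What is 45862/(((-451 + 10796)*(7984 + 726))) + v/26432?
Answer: -288487767189/9526616153600 ≈ -0.030282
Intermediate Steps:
v = -6511/8 (v = -3 + (⅛)*(-6487) = -3 - 6487/8 = -6511/8 ≈ -813.88)
45862/(((-451 + 10796)*(7984 + 726))) + v/26432 = 45862/(((-451 + 10796)*(7984 + 726))) - 6511/8/26432 = 45862/((10345*8710)) - 6511/8*1/26432 = 45862/90104950 - 6511/211456 = 45862*(1/90104950) - 6511/211456 = 22931/45052475 - 6511/211456 = -288487767189/9526616153600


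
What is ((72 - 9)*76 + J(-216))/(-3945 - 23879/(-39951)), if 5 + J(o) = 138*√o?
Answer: -191085633/157582816 - 8269857*I*√6/39395704 ≈ -1.2126 - 0.51419*I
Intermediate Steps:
J(o) = -5 + 138*√o
((72 - 9)*76 + J(-216))/(-3945 - 23879/(-39951)) = ((72 - 9)*76 + (-5 + 138*√(-216)))/(-3945 - 23879/(-39951)) = (63*76 + (-5 + 138*(6*I*√6)))/(-3945 - 23879*(-1/39951)) = (4788 + (-5 + 828*I*√6))/(-3945 + 23879/39951) = (4783 + 828*I*√6)/(-157582816/39951) = (4783 + 828*I*√6)*(-39951/157582816) = -191085633/157582816 - 8269857*I*√6/39395704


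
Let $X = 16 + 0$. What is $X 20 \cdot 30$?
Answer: $9600$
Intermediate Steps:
$X = 16$
$X 20 \cdot 30 = 16 \cdot 20 \cdot 30 = 320 \cdot 30 = 9600$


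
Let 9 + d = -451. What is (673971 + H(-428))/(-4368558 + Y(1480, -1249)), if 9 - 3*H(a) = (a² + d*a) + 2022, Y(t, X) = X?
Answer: -546612/4369807 ≈ -0.12509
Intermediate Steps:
d = -460 (d = -9 - 451 = -460)
H(a) = -671 - a²/3 + 460*a/3 (H(a) = 3 - ((a² - 460*a) + 2022)/3 = 3 - (2022 + a² - 460*a)/3 = 3 + (-674 - a²/3 + 460*a/3) = -671 - a²/3 + 460*a/3)
(673971 + H(-428))/(-4368558 + Y(1480, -1249)) = (673971 + (-671 - ⅓*(-428)² + (460/3)*(-428)))/(-4368558 - 1249) = (673971 + (-671 - ⅓*183184 - 196880/3))/(-4369807) = (673971 + (-671 - 183184/3 - 196880/3))*(-1/4369807) = (673971 - 127359)*(-1/4369807) = 546612*(-1/4369807) = -546612/4369807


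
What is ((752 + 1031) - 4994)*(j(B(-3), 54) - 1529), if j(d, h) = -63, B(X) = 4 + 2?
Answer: 5111912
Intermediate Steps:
B(X) = 6
((752 + 1031) - 4994)*(j(B(-3), 54) - 1529) = ((752 + 1031) - 4994)*(-63 - 1529) = (1783 - 4994)*(-1592) = -3211*(-1592) = 5111912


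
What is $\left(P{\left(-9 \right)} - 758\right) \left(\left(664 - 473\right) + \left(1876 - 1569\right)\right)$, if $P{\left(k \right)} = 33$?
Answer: $-361050$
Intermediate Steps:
$\left(P{\left(-9 \right)} - 758\right) \left(\left(664 - 473\right) + \left(1876 - 1569\right)\right) = \left(33 - 758\right) \left(\left(664 - 473\right) + \left(1876 - 1569\right)\right) = - 725 \left(\left(664 - 473\right) + 307\right) = - 725 \left(191 + 307\right) = \left(-725\right) 498 = -361050$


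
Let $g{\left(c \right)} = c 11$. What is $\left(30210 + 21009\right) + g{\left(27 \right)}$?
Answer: $51516$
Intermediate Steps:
$g{\left(c \right)} = 11 c$
$\left(30210 + 21009\right) + g{\left(27 \right)} = \left(30210 + 21009\right) + 11 \cdot 27 = 51219 + 297 = 51516$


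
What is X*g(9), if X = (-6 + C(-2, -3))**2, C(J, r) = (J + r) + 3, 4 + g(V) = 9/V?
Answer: -192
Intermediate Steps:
g(V) = -4 + 9/V
C(J, r) = 3 + J + r
X = 64 (X = (-6 + (3 - 2 - 3))**2 = (-6 - 2)**2 = (-8)**2 = 64)
X*g(9) = 64*(-4 + 9/9) = 64*(-4 + 9*(1/9)) = 64*(-4 + 1) = 64*(-3) = -192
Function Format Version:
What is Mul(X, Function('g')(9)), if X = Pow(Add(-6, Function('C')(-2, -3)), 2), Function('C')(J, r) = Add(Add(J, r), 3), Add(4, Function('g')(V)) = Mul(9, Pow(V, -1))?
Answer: -192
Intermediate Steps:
Function('g')(V) = Add(-4, Mul(9, Pow(V, -1)))
Function('C')(J, r) = Add(3, J, r)
X = 64 (X = Pow(Add(-6, Add(3, -2, -3)), 2) = Pow(Add(-6, -2), 2) = Pow(-8, 2) = 64)
Mul(X, Function('g')(9)) = Mul(64, Add(-4, Mul(9, Pow(9, -1)))) = Mul(64, Add(-4, Mul(9, Rational(1, 9)))) = Mul(64, Add(-4, 1)) = Mul(64, -3) = -192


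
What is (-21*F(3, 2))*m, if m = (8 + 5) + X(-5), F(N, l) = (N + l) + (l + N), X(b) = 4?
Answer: -3570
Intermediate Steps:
F(N, l) = 2*N + 2*l (F(N, l) = (N + l) + (N + l) = 2*N + 2*l)
m = 17 (m = (8 + 5) + 4 = 13 + 4 = 17)
(-21*F(3, 2))*m = -21*(2*3 + 2*2)*17 = -21*(6 + 4)*17 = -21*10*17 = -210*17 = -3570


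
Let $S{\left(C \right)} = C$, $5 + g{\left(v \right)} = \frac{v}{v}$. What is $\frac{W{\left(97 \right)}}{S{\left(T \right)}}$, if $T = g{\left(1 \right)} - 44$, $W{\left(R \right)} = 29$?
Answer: $- \frac{29}{48} \approx -0.60417$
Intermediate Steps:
$g{\left(v \right)} = -4$ ($g{\left(v \right)} = -5 + \frac{v}{v} = -5 + 1 = -4$)
$T = -48$ ($T = -4 - 44 = -48$)
$\frac{W{\left(97 \right)}}{S{\left(T \right)}} = \frac{29}{-48} = 29 \left(- \frac{1}{48}\right) = - \frac{29}{48}$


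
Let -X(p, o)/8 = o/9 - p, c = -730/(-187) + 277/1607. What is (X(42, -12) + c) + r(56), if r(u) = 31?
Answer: 344151424/901527 ≈ 381.74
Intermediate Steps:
c = 1224909/300509 (c = -730*(-1/187) + 277*(1/1607) = 730/187 + 277/1607 = 1224909/300509 ≈ 4.0761)
X(p, o) = 8*p - 8*o/9 (X(p, o) = -8*(o/9 - p) = -8*(-p + o/9) = 8*p - 8*o/9)
(X(42, -12) + c) + r(56) = ((8*42 - 8/9*(-12)) + 1224909/300509) + 31 = ((336 + 32/3) + 1224909/300509) + 31 = (1040/3 + 1224909/300509) + 31 = 316204087/901527 + 31 = 344151424/901527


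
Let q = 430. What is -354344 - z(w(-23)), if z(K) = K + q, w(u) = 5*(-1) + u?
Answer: -354746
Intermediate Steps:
w(u) = -5 + u
z(K) = 430 + K (z(K) = K + 430 = 430 + K)
-354344 - z(w(-23)) = -354344 - (430 + (-5 - 23)) = -354344 - (430 - 28) = -354344 - 1*402 = -354344 - 402 = -354746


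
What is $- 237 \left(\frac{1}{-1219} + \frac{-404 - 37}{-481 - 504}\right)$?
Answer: $- \frac{127172778}{1200715} \approx -105.91$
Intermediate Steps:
$- 237 \left(\frac{1}{-1219} + \frac{-404 - 37}{-481 - 504}\right) = - 237 \left(- \frac{1}{1219} - \frac{441}{-985}\right) = - 237 \left(- \frac{1}{1219} - - \frac{441}{985}\right) = - 237 \left(- \frac{1}{1219} + \frac{441}{985}\right) = \left(-237\right) \frac{536594}{1200715} = - \frac{127172778}{1200715}$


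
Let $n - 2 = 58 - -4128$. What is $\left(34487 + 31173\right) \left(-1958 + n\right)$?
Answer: $146421800$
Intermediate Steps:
$n = 4188$ ($n = 2 + \left(58 - -4128\right) = 2 + \left(58 + 4128\right) = 2 + 4186 = 4188$)
$\left(34487 + 31173\right) \left(-1958 + n\right) = \left(34487 + 31173\right) \left(-1958 + 4188\right) = 65660 \cdot 2230 = 146421800$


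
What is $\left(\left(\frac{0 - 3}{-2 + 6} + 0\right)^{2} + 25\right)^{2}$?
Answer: $\frac{167281}{256} \approx 653.44$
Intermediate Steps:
$\left(\left(\frac{0 - 3}{-2 + 6} + 0\right)^{2} + 25\right)^{2} = \left(\left(- \frac{3}{4} + 0\right)^{2} + 25\right)^{2} = \left(\left(- \frac{3}{4}\right)^{2} + 25\right)^{2} = \left(\frac{9}{16} + 25\right)^{2} = \left(\frac{409}{16}\right)^{2} = \frac{167281}{256}$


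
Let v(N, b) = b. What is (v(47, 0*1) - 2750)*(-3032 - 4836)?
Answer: 21637000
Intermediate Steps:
(v(47, 0*1) - 2750)*(-3032 - 4836) = (0*1 - 2750)*(-3032 - 4836) = (0 - 2750)*(-7868) = -2750*(-7868) = 21637000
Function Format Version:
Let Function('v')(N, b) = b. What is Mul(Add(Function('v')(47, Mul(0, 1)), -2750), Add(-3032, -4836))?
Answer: 21637000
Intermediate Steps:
Mul(Add(Function('v')(47, Mul(0, 1)), -2750), Add(-3032, -4836)) = Mul(Add(Mul(0, 1), -2750), Add(-3032, -4836)) = Mul(Add(0, -2750), -7868) = Mul(-2750, -7868) = 21637000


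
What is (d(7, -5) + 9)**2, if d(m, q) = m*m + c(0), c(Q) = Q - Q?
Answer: 3364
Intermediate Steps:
c(Q) = 0
d(m, q) = m**2 (d(m, q) = m*m + 0 = m**2 + 0 = m**2)
(d(7, -5) + 9)**2 = (7**2 + 9)**2 = (49 + 9)**2 = 58**2 = 3364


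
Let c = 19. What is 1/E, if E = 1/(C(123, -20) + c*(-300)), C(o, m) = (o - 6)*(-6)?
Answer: -6402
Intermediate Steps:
C(o, m) = 36 - 6*o (C(o, m) = (-6 + o)*(-6) = 36 - 6*o)
E = -1/6402 (E = 1/((36 - 6*123) + 19*(-300)) = 1/((36 - 738) - 5700) = 1/(-702 - 5700) = 1/(-6402) = -1/6402 ≈ -0.00015620)
1/E = 1/(-1/6402) = -6402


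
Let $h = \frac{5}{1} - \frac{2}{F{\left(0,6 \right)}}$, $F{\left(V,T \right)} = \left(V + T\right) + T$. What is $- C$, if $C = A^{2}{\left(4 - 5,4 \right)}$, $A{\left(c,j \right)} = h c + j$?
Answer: $- \frac{25}{36} \approx -0.69444$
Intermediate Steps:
$F{\left(V,T \right)} = V + 2 T$ ($F{\left(V,T \right)} = \left(T + V\right) + T = V + 2 T$)
$h = \frac{29}{6}$ ($h = \frac{5}{1} - \frac{2}{0 + 2 \cdot 6} = 5 \cdot 1 - \frac{2}{0 + 12} = 5 - \frac{2}{12} = 5 - \frac{1}{6} = \frac{29}{6} \approx 4.8333$)
$A{\left(c,j \right)} = j + \frac{29 c}{6}$ ($A{\left(c,j \right)} = \frac{29 c}{6} + j = j + \frac{29 c}{6}$)
$C = \frac{25}{36}$ ($C = \left(4 + \frac{29 \left(4 - 5\right)}{6}\right)^{2} = \left(4 + \frac{29}{6} \left(-1\right)\right)^{2} = \left(4 - \frac{29}{6}\right)^{2} = \left(- \frac{5}{6}\right)^{2} = \frac{25}{36} \approx 0.69444$)
$- C = \left(-1\right) \frac{25}{36} = - \frac{25}{36}$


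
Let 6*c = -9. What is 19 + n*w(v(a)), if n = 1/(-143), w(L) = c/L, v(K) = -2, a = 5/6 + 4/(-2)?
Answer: 10865/572 ≈ 18.995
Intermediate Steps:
c = -3/2 (c = (⅙)*(-9) = -3/2 ≈ -1.5000)
a = -7/6 (a = 5*(⅙) + 4*(-½) = ⅚ - 2 = -7/6 ≈ -1.1667)
w(L) = -3/(2*L)
n = -1/143 ≈ -0.0069930
19 + n*w(v(a)) = 19 - (-3)/(286*(-2)) = 19 - (-3)*(-1)/(286*2) = 19 - 1/143*¾ = 19 - 3/572 = 10865/572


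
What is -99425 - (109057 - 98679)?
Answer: -109803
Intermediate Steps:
-99425 - (109057 - 98679) = -99425 - 1*10378 = -99425 - 10378 = -109803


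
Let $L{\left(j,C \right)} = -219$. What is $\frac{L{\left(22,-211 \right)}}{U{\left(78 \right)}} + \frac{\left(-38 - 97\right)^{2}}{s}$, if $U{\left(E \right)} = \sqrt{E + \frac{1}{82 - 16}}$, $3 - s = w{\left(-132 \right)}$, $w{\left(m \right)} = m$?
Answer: $135 - \frac{219 \sqrt{339834}}{5149} \approx 110.21$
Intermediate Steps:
$s = 135$ ($s = 3 - -132 = 3 + 132 = 135$)
$U{\left(E \right)} = \sqrt{\frac{1}{66} + E}$ ($U{\left(E \right)} = \sqrt{E + \frac{1}{66}} = \sqrt{\frac{1}{66} + E}$)
$\frac{L{\left(22,-211 \right)}}{U{\left(78 \right)}} + \frac{\left(-38 - 97\right)^{2}}{s} = - \frac{219}{\frac{1}{66} \sqrt{66 + 4356 \cdot 78}} + \frac{\left(-38 - 97\right)^{2}}{135} = - \frac{219}{\frac{1}{66} \sqrt{66 + 339768}} + \left(-135\right)^{2} \cdot \frac{1}{135} = - \frac{219}{\frac{1}{66} \sqrt{339834}} + 18225 \cdot \frac{1}{135} = - 219 \frac{\sqrt{339834}}{5149} + 135 = - \frac{219 \sqrt{339834}}{5149} + 135 = 135 - \frac{219 \sqrt{339834}}{5149}$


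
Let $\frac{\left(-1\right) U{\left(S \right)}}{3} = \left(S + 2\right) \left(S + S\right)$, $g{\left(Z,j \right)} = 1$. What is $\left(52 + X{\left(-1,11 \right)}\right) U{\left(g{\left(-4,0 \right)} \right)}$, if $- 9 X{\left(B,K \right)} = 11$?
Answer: $-914$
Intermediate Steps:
$X{\left(B,K \right)} = - \frac{11}{9}$ ($X{\left(B,K \right)} = \left(- \frac{1}{9}\right) 11 = - \frac{11}{9}$)
$U{\left(S \right)} = - 6 S \left(2 + S\right)$ ($U{\left(S \right)} = - 3 \left(S + 2\right) \left(S + S\right) = - 3 \left(2 + S\right) 2 S = - 3 \cdot 2 S \left(2 + S\right) = - 6 S \left(2 + S\right)$)
$\left(52 + X{\left(-1,11 \right)}\right) U{\left(g{\left(-4,0 \right)} \right)} = \left(52 - \frac{11}{9}\right) \left(\left(-6\right) 1 \left(2 + 1\right)\right) = \frac{457 \left(\left(-6\right) 1 \cdot 3\right)}{9} = \frac{457}{9} \left(-18\right) = -914$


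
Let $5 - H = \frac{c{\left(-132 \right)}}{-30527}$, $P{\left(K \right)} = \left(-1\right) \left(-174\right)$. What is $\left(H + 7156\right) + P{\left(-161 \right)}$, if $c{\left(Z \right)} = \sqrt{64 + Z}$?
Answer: $7335 + \frac{2 i \sqrt{17}}{30527} \approx 7335.0 + 0.00027013 i$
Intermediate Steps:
$P{\left(K \right)} = 174$
$H = 5 + \frac{2 i \sqrt{17}}{30527}$ ($H = 5 - \frac{\sqrt{64 - 132}}{-30527} = 5 - \sqrt{-68} \left(- \frac{1}{30527}\right) = 5 - 2 i \sqrt{17} \left(- \frac{1}{30527}\right) = 5 - - \frac{2 i \sqrt{17}}{30527} = 5 + \frac{2 i \sqrt{17}}{30527} \approx 5.0 + 0.00027013 i$)
$\left(H + 7156\right) + P{\left(-161 \right)} = \left(\left(5 + \frac{2 i \sqrt{17}}{30527}\right) + 7156\right) + 174 = \left(7161 + \frac{2 i \sqrt{17}}{30527}\right) + 174 = 7335 + \frac{2 i \sqrt{17}}{30527}$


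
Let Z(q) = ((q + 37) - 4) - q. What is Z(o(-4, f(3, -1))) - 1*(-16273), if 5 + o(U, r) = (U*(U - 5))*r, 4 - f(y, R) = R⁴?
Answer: 16306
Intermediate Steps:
f(y, R) = 4 - R⁴
o(U, r) = -5 + U*r*(-5 + U) (o(U, r) = -5 + (U*(U - 5))*r = -5 + (U*(-5 + U))*r = -5 + U*r*(-5 + U))
Z(q) = 33 (Z(q) = ((37 + q) - 4) - q = (33 + q) - q = 33)
Z(o(-4, f(3, -1))) - 1*(-16273) = 33 - 1*(-16273) = 33 + 16273 = 16306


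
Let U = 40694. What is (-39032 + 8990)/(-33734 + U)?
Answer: -5007/1160 ≈ -4.3164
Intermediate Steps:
(-39032 + 8990)/(-33734 + U) = (-39032 + 8990)/(-33734 + 40694) = -30042/6960 = -30042*1/6960 = -5007/1160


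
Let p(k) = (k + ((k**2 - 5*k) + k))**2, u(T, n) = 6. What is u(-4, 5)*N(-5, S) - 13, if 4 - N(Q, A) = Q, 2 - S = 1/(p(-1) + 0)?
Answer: 41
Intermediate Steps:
p(k) = (k**2 - 3*k)**2 (p(k) = (k + (k**2 - 4*k))**2 = (k**2 - 3*k)**2)
S = 31/16 (S = 2 - 1/((-1)**2*(-3 - 1)**2 + 0) = 2 - 1/(1*(-4)**2 + 0) = 2 - 1/(1*16 + 0) = 2 - 1/(16 + 0) = 2 - 1/16 = 31/16 ≈ 1.9375)
N(Q, A) = 4 - Q
u(-4, 5)*N(-5, S) - 13 = 6*(4 - 1*(-5)) - 13 = 6*(4 + 5) - 13 = 6*9 - 13 = 54 - 13 = 41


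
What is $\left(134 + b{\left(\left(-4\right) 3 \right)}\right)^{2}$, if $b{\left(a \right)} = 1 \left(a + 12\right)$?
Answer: $17956$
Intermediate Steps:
$b{\left(a \right)} = 12 + a$ ($b{\left(a \right)} = 1 \left(12 + a\right) = 12 + a$)
$\left(134 + b{\left(\left(-4\right) 3 \right)}\right)^{2} = \left(134 + \left(12 - 12\right)\right)^{2} = \left(134 + 0\right)^{2} = 134^{2} = 17956$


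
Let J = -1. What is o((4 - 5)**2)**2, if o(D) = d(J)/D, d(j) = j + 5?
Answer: 16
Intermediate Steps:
d(j) = 5 + j
o(D) = 4/D (o(D) = (5 - 1)/D = 4/D)
o((4 - 5)**2)**2 = (4/((4 - 5)**2))**2 = (4/((-1)**2))**2 = (4/1)**2 = (4*1)**2 = 4**2 = 16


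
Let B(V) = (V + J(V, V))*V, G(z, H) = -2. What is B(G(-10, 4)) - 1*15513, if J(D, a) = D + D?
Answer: -15501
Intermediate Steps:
J(D, a) = 2*D
B(V) = 3*V² (B(V) = (V + 2*V)*V = (3*V)*V = 3*V²)
B(G(-10, 4)) - 1*15513 = 3*(-2)² - 1*15513 = 3*4 - 15513 = 12 - 15513 = -15501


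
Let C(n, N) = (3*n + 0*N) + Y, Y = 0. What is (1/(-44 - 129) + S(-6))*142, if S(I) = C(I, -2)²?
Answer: 7959242/173 ≈ 46007.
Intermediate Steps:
C(n, N) = 3*n (C(n, N) = (3*n + 0*N) + 0 = (3*n + 0) + 0 = 3*n + 0 = 3*n)
S(I) = 9*I² (S(I) = (3*I)² = 9*I²)
(1/(-44 - 129) + S(-6))*142 = (1/(-44 - 129) + 9*(-6)²)*142 = (1/(-173) + 9*36)*142 = (-1/173 + 324)*142 = (56051/173)*142 = 7959242/173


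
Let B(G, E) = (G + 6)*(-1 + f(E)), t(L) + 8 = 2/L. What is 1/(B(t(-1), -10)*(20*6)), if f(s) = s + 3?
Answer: 1/3840 ≈ 0.00026042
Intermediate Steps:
f(s) = 3 + s
t(L) = -8 + 2/L
B(G, E) = (2 + E)*(6 + G) (B(G, E) = (G + 6)*(-1 + (3 + E)) = (6 + G)*(2 + E) = (2 + E)*(6 + G))
1/(B(t(-1), -10)*(20*6)) = 1/((12 - (-8 + 2/(-1)) + 6*(-10) + (-8 + 2/(-1))*(3 - 10))*(20*6)) = 1/((12 - (-8 + 2*(-1)) - 60 + (-8 + 2*(-1))*(-7))*120) = 1/((12 - (-8 - 2) - 60 + (-8 - 2)*(-7))*120) = 1/((12 - 1*(-10) - 60 - 10*(-7))*120) = 1/((12 + 10 - 60 + 70)*120) = 1/(32*120) = 1/3840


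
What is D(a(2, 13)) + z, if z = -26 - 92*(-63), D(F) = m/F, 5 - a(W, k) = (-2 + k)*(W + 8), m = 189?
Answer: 28841/5 ≈ 5768.2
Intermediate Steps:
a(W, k) = 5 - (-2 + k)*(8 + W) (a(W, k) = 5 - (-2 + k)*(W + 8) = 5 - (-2 + k)*(8 + W))
D(F) = 189/F
z = 5770 (z = -26 + 5796 = 5770)
D(a(2, 13)) + z = 189/(21 - 8*13 + 2*2 - 1*2*13) + 5770 = 189/(21 - 104 + 4 - 26) + 5770 = 189/(-105) + 5770 = 189*(-1/105) + 5770 = -9/5 + 5770 = 28841/5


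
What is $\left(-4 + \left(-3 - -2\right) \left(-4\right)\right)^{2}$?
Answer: $0$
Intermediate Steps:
$\left(-4 + \left(-3 - -2\right) \left(-4\right)\right)^{2} = \left(-4 + \left(-3 + 2\right) \left(-4\right)\right)^{2} = \left(-4 - -4\right)^{2} = \left(-4 + 4\right)^{2} = 0^{2} = 0$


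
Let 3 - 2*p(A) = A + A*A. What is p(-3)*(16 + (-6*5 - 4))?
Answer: 27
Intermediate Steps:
p(A) = 3/2 - A/2 - A**2/2 (p(A) = 3/2 - (A + A*A)/2 = 3/2 - (A + A**2)/2 = 3/2 + (-A/2 - A**2/2) = 3/2 - A/2 - A**2/2)
p(-3)*(16 + (-6*5 - 4)) = (3/2 - 1/2*(-3) - 1/2*(-3)**2)*(16 + (-6*5 - 4)) = (3/2 + 3/2 - 1/2*9)*(16 + (-30 - 4)) = (3/2 + 3/2 - 9/2)*(16 - 34) = -3/2*(-18) = 27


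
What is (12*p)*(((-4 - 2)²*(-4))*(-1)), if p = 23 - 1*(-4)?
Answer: 46656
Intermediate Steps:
p = 27 (p = 23 + 4 = 27)
(12*p)*(((-4 - 2)²*(-4))*(-1)) = (12*27)*(((-4 - 2)²*(-4))*(-1)) = 324*(((-6)²*(-4))*(-1)) = 324*((36*(-4))*(-1)) = 324*(-144*(-1)) = 324*144 = 46656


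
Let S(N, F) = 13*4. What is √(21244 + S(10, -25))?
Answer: 44*√11 ≈ 145.93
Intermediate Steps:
S(N, F) = 52
√(21244 + S(10, -25)) = √(21244 + 52) = √21296 = 44*√11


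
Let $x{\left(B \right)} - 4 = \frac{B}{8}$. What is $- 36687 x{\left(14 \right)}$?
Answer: $- \frac{843801}{4} \approx -2.1095 \cdot 10^{5}$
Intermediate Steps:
$x{\left(B \right)} = 4 + \frac{B}{8}$
$- 36687 x{\left(14 \right)} = - 36687 \left(4 + \frac{1}{8} \cdot 14\right) = - 36687 \left(4 + \frac{7}{4}\right) = \left(-36687\right) \frac{23}{4} = - \frac{843801}{4}$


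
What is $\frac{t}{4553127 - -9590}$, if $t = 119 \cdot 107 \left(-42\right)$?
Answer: $- \frac{534786}{4562717} \approx -0.11721$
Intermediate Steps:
$t = -534786$ ($t = 12733 \left(-42\right) = -534786$)
$\frac{t}{4553127 - -9590} = - \frac{534786}{4553127 - -9590} = - \frac{534786}{4553127 + 9590} = - \frac{534786}{4562717}$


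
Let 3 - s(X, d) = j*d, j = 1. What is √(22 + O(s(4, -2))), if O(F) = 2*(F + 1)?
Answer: √34 ≈ 5.8309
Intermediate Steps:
s(X, d) = 3 - d
O(F) = 2 + 2*F (O(F) = 2*(1 + F) = 2 + 2*F)
√(22 + O(s(4, -2))) = √(22 + (2 + 2*(3 - 1*(-2)))) = √(22 + (2 + 2*(3 + 2))) = √(22 + (2 + 2*5)) = √(22 + (2 + 10)) = √(22 + 12) = √34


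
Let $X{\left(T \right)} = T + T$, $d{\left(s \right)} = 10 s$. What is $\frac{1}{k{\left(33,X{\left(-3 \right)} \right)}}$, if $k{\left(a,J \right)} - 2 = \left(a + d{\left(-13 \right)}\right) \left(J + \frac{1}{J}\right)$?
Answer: $\frac{6}{3601} \approx 0.0016662$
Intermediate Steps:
$X{\left(T \right)} = 2 T$
$k{\left(a,J \right)} = 2 + \left(-130 + a\right) \left(J + \frac{1}{J}\right)$ ($k{\left(a,J \right)} = 2 + \left(a + 10 \left(-13\right)\right) \left(J + \frac{1}{J}\right) = 2 + \left(a - 130\right) \left(J + \frac{1}{J}\right) = 2 + \left(-130 + a\right) \left(J + \frac{1}{J}\right)$)
$\frac{1}{k{\left(33,X{\left(-3 \right)} \right)}} = \frac{1}{\frac{1}{2 \left(-3\right)} \left(-130 + 33 + 2 \left(-3\right) \left(2 - 130 \cdot 2 \left(-3\right) + 2 \left(-3\right) 33\right)\right)} = \frac{1}{\frac{1}{-6} \left(-130 + 33 - 6 \left(2 - -780 - 198\right)\right)} = \frac{1}{\left(- \frac{1}{6}\right) \left(-130 + 33 - 6 \left(2 + 780 - 198\right)\right)} = \frac{1}{\left(- \frac{1}{6}\right) \left(-130 + 33 - 3504\right)} = \frac{1}{\left(- \frac{1}{6}\right) \left(-3601\right)} = \frac{1}{\frac{3601}{6}} = \frac{6}{3601}$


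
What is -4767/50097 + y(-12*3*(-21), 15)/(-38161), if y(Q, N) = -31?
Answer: -1939360/20556469 ≈ -0.094343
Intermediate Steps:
-4767/50097 + y(-12*3*(-21), 15)/(-38161) = -4767/50097 - 31/(-38161) = -4767*1/50097 - 31*(-1/38161) = -1589/16699 + 1/1231 = -1939360/20556469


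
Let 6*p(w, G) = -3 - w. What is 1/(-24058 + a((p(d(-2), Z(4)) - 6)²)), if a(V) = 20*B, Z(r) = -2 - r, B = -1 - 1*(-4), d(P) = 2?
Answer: -1/23998 ≈ -4.1670e-5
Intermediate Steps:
B = 3 (B = -1 + 4 = 3)
p(w, G) = -½ - w/6 (p(w, G) = (-3 - w)/6 = -½ - w/6)
a(V) = 60 (a(V) = 20*3 = 60)
1/(-24058 + a((p(d(-2), Z(4)) - 6)²)) = 1/(-24058 + 60) = 1/(-23998) = -1/23998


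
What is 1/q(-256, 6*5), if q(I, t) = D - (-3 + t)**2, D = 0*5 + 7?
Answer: -1/722 ≈ -0.0013850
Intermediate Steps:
D = 7 (D = 0 + 7 = 7)
q(I, t) = 7 - (-3 + t)**2
1/q(-256, 6*5) = 1/(7 - (-3 + 6*5)**2) = 1/(7 - (-3 + 30)**2) = 1/(7 - 1*27**2) = 1/(7 - 1*729) = 1/(7 - 729) = 1/(-722) = -1/722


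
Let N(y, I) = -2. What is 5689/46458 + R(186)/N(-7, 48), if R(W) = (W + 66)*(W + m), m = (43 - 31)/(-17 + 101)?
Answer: -1089620243/46458 ≈ -23454.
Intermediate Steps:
m = ⅐ (m = 12/84 = 12*(1/84) = ⅐ ≈ 0.14286)
R(W) = (66 + W)*(⅐ + W) (R(W) = (W + 66)*(W + ⅐) = (66 + W)*(⅐ + W))
5689/46458 + R(186)/N(-7, 48) = 5689/46458 + (66/7 + 186² + (463/7)*186)/(-2) = 5689*(1/46458) + (66/7 + 34596 + 86118/7)*(-½) = 5689/46458 + 46908*(-½) = 5689/46458 - 23454 = -1089620243/46458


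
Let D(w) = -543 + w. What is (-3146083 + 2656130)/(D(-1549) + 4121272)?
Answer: -489953/4119180 ≈ -0.11894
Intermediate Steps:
(-3146083 + 2656130)/(D(-1549) + 4121272) = (-3146083 + 2656130)/((-543 - 1549) + 4121272) = -489953/(-2092 + 4121272) = -489953/4119180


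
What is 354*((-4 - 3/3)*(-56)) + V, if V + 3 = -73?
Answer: 99044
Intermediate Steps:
V = -76 (V = -3 - 73 = -76)
354*((-4 - 3/3)*(-56)) + V = 354*((-4 - 3/3)*(-56)) - 76 = 354*((-4 - 1*1)*(-56)) - 76 = 354*((-4 - 1)*(-56)) - 76 = 354*(-5*(-56)) - 76 = 354*280 - 76 = 99120 - 76 = 99044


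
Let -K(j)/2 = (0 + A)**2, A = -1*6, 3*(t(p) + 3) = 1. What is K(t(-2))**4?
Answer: 26873856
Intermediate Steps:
t(p) = -8/3 (t(p) = -3 + (1/3)*1 = -3 + 1/3 = -8/3)
A = -6
K(j) = -72 (K(j) = -2*(0 - 6)**2 = -2*(-6)**2 = -2*36 = -72)
K(t(-2))**4 = (-72)**4 = 26873856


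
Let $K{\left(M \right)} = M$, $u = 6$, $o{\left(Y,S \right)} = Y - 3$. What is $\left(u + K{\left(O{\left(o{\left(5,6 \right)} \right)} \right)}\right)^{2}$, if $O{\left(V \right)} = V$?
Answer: $64$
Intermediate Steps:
$o{\left(Y,S \right)} = -3 + Y$
$\left(u + K{\left(O{\left(o{\left(5,6 \right)} \right)} \right)}\right)^{2} = \left(6 + \left(-3 + 5\right)\right)^{2} = \left(6 + 2\right)^{2} = 8^{2} = 64$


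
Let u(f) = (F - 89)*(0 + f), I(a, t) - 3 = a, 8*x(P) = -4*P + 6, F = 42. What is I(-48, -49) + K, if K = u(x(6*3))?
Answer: 1371/4 ≈ 342.75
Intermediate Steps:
x(P) = ¾ - P/2 (x(P) = (-4*P + 6)/8 = (6 - 4*P)/8 = ¾ - P/2)
I(a, t) = 3 + a
u(f) = -47*f (u(f) = (42 - 89)*(0 + f) = -47*f)
K = 1551/4 (K = -47*(¾ - 3*3) = -47*(¾ - ½*18) = -47*(¾ - 9) = -47*(-33/4) = 1551/4 ≈ 387.75)
I(-48, -49) + K = (3 - 48) + 1551/4 = -45 + 1551/4 = 1371/4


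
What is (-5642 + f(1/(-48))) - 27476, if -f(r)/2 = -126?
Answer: -32866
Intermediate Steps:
f(r) = 252 (f(r) = -2*(-126) = 252)
(-5642 + f(1/(-48))) - 27476 = (-5642 + 252) - 27476 = -5390 - 27476 = -32866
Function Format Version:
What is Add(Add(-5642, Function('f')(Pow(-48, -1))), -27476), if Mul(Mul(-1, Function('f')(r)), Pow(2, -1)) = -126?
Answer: -32866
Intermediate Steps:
Function('f')(r) = 252 (Function('f')(r) = Mul(-2, -126) = 252)
Add(Add(-5642, Function('f')(Pow(-48, -1))), -27476) = Add(Add(-5642, 252), -27476) = Add(-5390, -27476) = -32866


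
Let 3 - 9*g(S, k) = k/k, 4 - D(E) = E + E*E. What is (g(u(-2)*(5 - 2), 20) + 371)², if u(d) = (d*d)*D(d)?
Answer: 11162281/81 ≈ 1.3781e+5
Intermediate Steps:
D(E) = 4 - E - E² (D(E) = 4 - (E + E*E) = 4 - (E + E²) = 4 + (-E - E²) = 4 - E - E²)
u(d) = d²*(4 - d - d²) (u(d) = (d*d)*(4 - d - d²) = d²*(4 - d - d²))
g(S, k) = 2/9 (g(S, k) = ⅓ - k/(9*k) = ⅓ - ⅑*1 = ⅓ - ⅑ = 2/9)
(g(u(-2)*(5 - 2), 20) + 371)² = (2/9 + 371)² = (3341/9)² = 11162281/81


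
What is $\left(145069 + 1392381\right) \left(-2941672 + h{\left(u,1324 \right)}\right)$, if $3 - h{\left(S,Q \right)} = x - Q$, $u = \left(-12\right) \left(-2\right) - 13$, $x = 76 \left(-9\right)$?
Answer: $-4519581804450$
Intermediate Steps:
$x = -684$
$u = 11$ ($u = 24 - 13 = 11$)
$h{\left(S,Q \right)} = 687 + Q$ ($h{\left(S,Q \right)} = 3 - \left(-684 - Q\right) = 3 + \left(684 + Q\right) = 687 + Q$)
$\left(145069 + 1392381\right) \left(-2941672 + h{\left(u,1324 \right)}\right) = \left(145069 + 1392381\right) \left(-2941672 + \left(687 + 1324\right)\right) = 1537450 \left(-2941672 + 2011\right) = 1537450 \left(-2939661\right) = -4519581804450$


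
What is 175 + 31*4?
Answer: 299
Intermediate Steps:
175 + 31*4 = 175 + 124 = 299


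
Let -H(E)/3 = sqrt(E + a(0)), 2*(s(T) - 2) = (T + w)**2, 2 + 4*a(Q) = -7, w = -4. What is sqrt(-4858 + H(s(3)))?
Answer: I*sqrt(19438)/2 ≈ 69.71*I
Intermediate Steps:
a(Q) = -9/4 (a(Q) = -1/2 + (1/4)*(-7) = -1/2 - 7/4 = -9/4)
s(T) = 2 + (-4 + T)**2/2 (s(T) = 2 + (T - 4)**2/2 = 2 + (-4 + T)**2/2)
H(E) = -3*sqrt(-9/4 + E) (H(E) = -3*sqrt(E - 9/4) = -3*sqrt(-9/4 + E))
sqrt(-4858 + H(s(3))) = sqrt(-4858 - 3*sqrt(-9 + 4*(2 + (-4 + 3)**2/2))/2) = sqrt(-4858 - 3*sqrt(-9 + 4*(2 + (1/2)*(-1)**2))/2) = sqrt(-4858 - 3*sqrt(-9 + 4*(2 + (1/2)*1))/2) = sqrt(-4858 - 3*sqrt(-9 + 4*(2 + 1/2))/2) = sqrt(-4858 - 3*sqrt(-9 + 4*(5/2))/2) = sqrt(-4858 - 3*sqrt(-9 + 10)/2) = sqrt(-4858 - 3*sqrt(1)/2) = sqrt(-4858 - 3/2*1) = sqrt(-4858 - 3/2) = sqrt(-9719/2) = I*sqrt(19438)/2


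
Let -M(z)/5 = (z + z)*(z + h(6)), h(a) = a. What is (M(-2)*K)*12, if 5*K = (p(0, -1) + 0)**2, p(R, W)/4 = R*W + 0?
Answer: 0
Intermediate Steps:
p(R, W) = 4*R*W (p(R, W) = 4*(R*W + 0) = 4*(R*W) = 4*R*W)
K = 0 (K = (4*0*(-1) + 0)**2/5 = (0 + 0)**2/5 = (1/5)*0**2 = (1/5)*0 = 0)
M(z) = -10*z*(6 + z) (M(z) = -5*(z + z)*(z + 6) = -5*2*z*(6 + z) = -10*z*(6 + z))
(M(-2)*K)*12 = (-10*(-2)*(6 - 2)*0)*12 = (-10*(-2)*4*0)*12 = (80*0)*12 = 0*12 = 0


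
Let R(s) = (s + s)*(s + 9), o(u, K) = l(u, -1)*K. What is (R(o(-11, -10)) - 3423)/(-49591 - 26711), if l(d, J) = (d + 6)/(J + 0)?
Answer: -677/76302 ≈ -0.0088726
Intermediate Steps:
l(d, J) = (6 + d)/J
o(u, K) = K*(-6 - u) (o(u, K) = ((6 + u)/(-1))*K = (-(6 + u))*K = (-6 - u)*K = K*(-6 - u))
R(s) = 2*s*(9 + s) (R(s) = (2*s)*(9 + s) = 2*s*(9 + s))
(R(o(-11, -10)) - 3423)/(-49591 - 26711) = (2*(-10*(-6 - 1*(-11)))*(9 - 10*(-6 - 1*(-11))) - 3423)/(-49591 - 26711) = (2*(-10*(-6 + 11))*(9 - 10*(-6 + 11)) - 3423)/(-76302) = (2*(-10*5)*(9 - 10*5) - 3423)*(-1/76302) = (2*(-50)*(9 - 50) - 3423)*(-1/76302) = (2*(-50)*(-41) - 3423)*(-1/76302) = (4100 - 3423)*(-1/76302) = 677*(-1/76302) = -677/76302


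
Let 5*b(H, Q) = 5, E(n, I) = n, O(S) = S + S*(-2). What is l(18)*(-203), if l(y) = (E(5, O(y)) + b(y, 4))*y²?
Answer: -394632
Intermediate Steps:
O(S) = -S (O(S) = S - 2*S = -S)
b(H, Q) = 1 (b(H, Q) = (⅕)*5 = 1)
l(y) = 6*y² (l(y) = (5 + 1)*y² = 6*y²)
l(18)*(-203) = (6*18²)*(-203) = (6*324)*(-203) = 1944*(-203) = -394632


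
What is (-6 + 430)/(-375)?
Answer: -424/375 ≈ -1.1307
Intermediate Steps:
(-6 + 430)/(-375) = 424*(-1/375) = -424/375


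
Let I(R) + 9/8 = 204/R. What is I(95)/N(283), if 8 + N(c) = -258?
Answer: -111/28880 ≈ -0.0038435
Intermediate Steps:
N(c) = -266 (N(c) = -8 - 258 = -266)
I(R) = -9/8 + 204/R
I(95)/N(283) = (-9/8 + 204/95)/(-266) = (-9/8 + 204*(1/95))*(-1/266) = (-9/8 + 204/95)*(-1/266) = (777/760)*(-1/266) = -111/28880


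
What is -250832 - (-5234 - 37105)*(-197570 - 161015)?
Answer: -15182381147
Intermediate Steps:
-250832 - (-5234 - 37105)*(-197570 - 161015) = -250832 - (-42339)*(-358585) = -250832 - 1*15182130315 = -250832 - 15182130315 = -15182381147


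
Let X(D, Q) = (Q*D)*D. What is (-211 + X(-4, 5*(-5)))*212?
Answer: -129532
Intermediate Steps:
X(D, Q) = Q*D**2 (X(D, Q) = (D*Q)*D = Q*D**2)
(-211 + X(-4, 5*(-5)))*212 = (-211 + (5*(-5))*(-4)**2)*212 = (-211 - 25*16)*212 = (-211 - 400)*212 = -611*212 = -129532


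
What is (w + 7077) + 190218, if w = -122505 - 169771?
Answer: -94981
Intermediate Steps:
w = -292276
(w + 7077) + 190218 = (-292276 + 7077) + 190218 = -285199 + 190218 = -94981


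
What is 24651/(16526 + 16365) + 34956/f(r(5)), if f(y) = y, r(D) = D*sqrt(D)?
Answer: 24651/32891 + 34956*sqrt(5)/25 ≈ 3127.3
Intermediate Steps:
r(D) = D**(3/2)
24651/(16526 + 16365) + 34956/f(r(5)) = 24651/(16526 + 16365) + 34956/(5**(3/2)) = 24651/32891 + 34956/((5*sqrt(5))) = 24651*(1/32891) + 34956*(sqrt(5)/25) = 24651/32891 + 34956*sqrt(5)/25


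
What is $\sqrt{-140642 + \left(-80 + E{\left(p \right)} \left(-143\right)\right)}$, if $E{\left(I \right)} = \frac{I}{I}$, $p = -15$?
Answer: $i \sqrt{140865} \approx 375.32 i$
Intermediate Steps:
$E{\left(I \right)} = 1$
$\sqrt{-140642 + \left(-80 + E{\left(p \right)} \left(-143\right)\right)} = \sqrt{-140642 + \left(-80 + 1 \left(-143\right)\right)} = \sqrt{-140642 - 223} = \sqrt{-140865} = i \sqrt{140865}$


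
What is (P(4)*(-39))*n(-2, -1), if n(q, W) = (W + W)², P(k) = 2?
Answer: -312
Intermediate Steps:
n(q, W) = 4*W² (n(q, W) = (2*W)² = 4*W²)
(P(4)*(-39))*n(-2, -1) = (2*(-39))*(4*(-1)²) = -312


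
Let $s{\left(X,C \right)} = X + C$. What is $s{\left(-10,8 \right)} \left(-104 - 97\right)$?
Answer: $402$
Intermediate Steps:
$s{\left(X,C \right)} = C + X$
$s{\left(-10,8 \right)} \left(-104 - 97\right) = \left(8 - 10\right) \left(-104 - 97\right) = \left(-2\right) \left(-201\right) = 402$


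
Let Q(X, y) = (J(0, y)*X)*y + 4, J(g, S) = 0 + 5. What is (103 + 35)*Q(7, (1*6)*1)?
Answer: 29532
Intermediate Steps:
J(g, S) = 5
Q(X, y) = 4 + 5*X*y (Q(X, y) = (5*X)*y + 4 = 5*X*y + 4 = 4 + 5*X*y)
(103 + 35)*Q(7, (1*6)*1) = (103 + 35)*(4 + 5*7*((1*6)*1)) = 138*(4 + 5*7*(6*1)) = 138*(4 + 5*7*6) = 138*(4 + 210) = 138*214 = 29532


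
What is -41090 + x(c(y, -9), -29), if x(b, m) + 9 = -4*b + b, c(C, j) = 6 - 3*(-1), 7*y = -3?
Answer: -41126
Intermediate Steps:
y = -3/7 (y = (⅐)*(-3) = -3/7 ≈ -0.42857)
c(C, j) = 9 (c(C, j) = 6 + 3 = 9)
x(b, m) = -9 - 3*b (x(b, m) = -9 + (-4*b + b) = -9 - 3*b)
-41090 + x(c(y, -9), -29) = -41090 + (-9 - 3*9) = -41090 + (-9 - 27) = -41090 - 36 = -41126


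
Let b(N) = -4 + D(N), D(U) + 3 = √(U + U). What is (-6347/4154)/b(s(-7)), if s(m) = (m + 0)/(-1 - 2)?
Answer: 19041/78926 + 6347*√42/552482 ≈ 0.31570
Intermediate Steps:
s(m) = -m/3 (s(m) = m/(-3) = m*(-⅓) = -m/3)
D(U) = -3 + √2*√U (D(U) = -3 + √(U + U) = -3 + √(2*U) = -3 + √2*√U)
b(N) = -7 + √2*√N (b(N) = -4 + (-3 + √2*√N) = -7 + √2*√N)
(-6347/4154)/b(s(-7)) = (-6347/4154)/(-7 + √2*√(-⅓*(-7))) = (-6347*1/4154)/(-7 + √2*√(7/3)) = -6347/(4154*(-7 + √2*(√21/3))) = -6347/(4154*(-7 + √42/3))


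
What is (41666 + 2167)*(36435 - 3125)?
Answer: 1460077230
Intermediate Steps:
(41666 + 2167)*(36435 - 3125) = 43833*33310 = 1460077230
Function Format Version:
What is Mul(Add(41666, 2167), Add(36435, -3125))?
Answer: 1460077230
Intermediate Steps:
Mul(Add(41666, 2167), Add(36435, -3125)) = Mul(43833, 33310) = 1460077230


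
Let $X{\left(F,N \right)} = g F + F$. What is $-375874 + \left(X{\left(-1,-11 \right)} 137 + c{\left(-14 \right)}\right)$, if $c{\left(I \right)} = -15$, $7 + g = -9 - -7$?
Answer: $-374793$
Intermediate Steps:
$g = -9$ ($g = -7 - 2 = -9$)
$X{\left(F,N \right)} = - 8 F$ ($X{\left(F,N \right)} = - 9 F + F = - 8 F$)
$-375874 + \left(X{\left(-1,-11 \right)} 137 + c{\left(-14 \right)}\right) = -375874 - \left(15 - \left(-8\right) \left(-1\right) 137\right) = -375874 + \left(8 \cdot 137 - 15\right) = -375874 + \left(1096 - 15\right) = -375874 + 1081 = -374793$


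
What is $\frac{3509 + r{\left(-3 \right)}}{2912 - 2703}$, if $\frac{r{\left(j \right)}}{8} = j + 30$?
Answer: $\frac{3725}{209} \approx 17.823$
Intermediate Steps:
$r{\left(j \right)} = 240 + 8 j$ ($r{\left(j \right)} = 8 \left(j + 30\right) = 8 \left(30 + j\right) = 240 + 8 j$)
$\frac{3509 + r{\left(-3 \right)}}{2912 - 2703} = \frac{3509 + \left(240 + 8 \left(-3\right)\right)}{2912 - 2703} = \frac{3509 + \left(240 - 24\right)}{209} = \left(3509 + 216\right) \frac{1}{209} = 3725 \cdot \frac{1}{209} = \frac{3725}{209}$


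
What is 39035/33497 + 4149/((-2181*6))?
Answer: 41314773/48704638 ≈ 0.84827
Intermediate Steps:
39035/33497 + 4149/((-2181*6)) = 39035*(1/33497) + 4149/(-13086) = 39035/33497 + 4149*(-1/13086) = 39035/33497 - 461/1454 = 41314773/48704638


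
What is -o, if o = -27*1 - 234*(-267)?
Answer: -62451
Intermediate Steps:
o = 62451 (o = -27 + 62478 = 62451)
-o = -1*62451 = -62451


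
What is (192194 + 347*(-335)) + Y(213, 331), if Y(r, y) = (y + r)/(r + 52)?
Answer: 20127029/265 ≈ 75951.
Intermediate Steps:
Y(r, y) = (r + y)/(52 + r)
(192194 + 347*(-335)) + Y(213, 331) = (192194 + 347*(-335)) + (213 + 331)/(52 + 213) = (192194 - 116245) + 544/265 = 75949 + (1/265)*544 = 75949 + 544/265 = 20127029/265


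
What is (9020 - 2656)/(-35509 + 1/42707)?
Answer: -135893674/758241431 ≈ -0.17922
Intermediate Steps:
(9020 - 2656)/(-35509 + 1/42707) = 6364/(-35509 + 1/42707) = 6364/(-1516482862/42707) = 6364*(-42707/1516482862) = -135893674/758241431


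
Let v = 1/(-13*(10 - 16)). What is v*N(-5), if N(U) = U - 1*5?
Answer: -5/39 ≈ -0.12821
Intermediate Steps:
v = 1/78 (v = 1/(-13*(-6)) = 1/78 ≈ 0.012821)
N(U) = -5 + U (N(U) = U - 5 = -5 + U)
v*N(-5) = (-5 - 5)/78 = (1/78)*(-10) = -5/39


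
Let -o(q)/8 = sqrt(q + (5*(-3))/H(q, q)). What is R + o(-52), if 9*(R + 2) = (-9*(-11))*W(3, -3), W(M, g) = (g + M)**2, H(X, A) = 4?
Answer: -2 - 4*I*sqrt(223) ≈ -2.0 - 59.733*I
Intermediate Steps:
W(M, g) = (M + g)**2
R = -2 (R = -2 + ((-9*(-11))*(3 - 3)**2)/9 = -2 + (99*0**2)/9 = -2 + (99*0)/9 = -2 + (1/9)*0 = -2 + 0 = -2)
o(q) = -8*sqrt(-15/4 + q) (o(q) = -8*sqrt(q + (5*(-3))/4) = -8*sqrt(q - 15*1/4) = -8*sqrt(q - 15/4) = -8*sqrt(-15/4 + q))
R + o(-52) = -2 - 4*sqrt(-15 + 4*(-52)) = -2 - 4*sqrt(-15 - 208) = -2 - 4*I*sqrt(223)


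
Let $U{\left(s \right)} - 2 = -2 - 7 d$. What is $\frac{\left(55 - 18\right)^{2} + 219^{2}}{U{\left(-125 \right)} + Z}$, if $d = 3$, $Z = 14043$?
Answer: $\frac{24665}{7011} \approx 3.518$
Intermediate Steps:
$U{\left(s \right)} = -21$ ($U{\left(s \right)} = 2 - 23 = -21$)
$\frac{\left(55 - 18\right)^{2} + 219^{2}}{U{\left(-125 \right)} + Z} = \frac{\left(55 - 18\right)^{2} + 219^{2}}{-21 + 14043} = \frac{37^{2} + 47961}{14022} = \left(1369 + 47961\right) \frac{1}{14022} = 49330 \cdot \frac{1}{14022} = \frac{24665}{7011}$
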